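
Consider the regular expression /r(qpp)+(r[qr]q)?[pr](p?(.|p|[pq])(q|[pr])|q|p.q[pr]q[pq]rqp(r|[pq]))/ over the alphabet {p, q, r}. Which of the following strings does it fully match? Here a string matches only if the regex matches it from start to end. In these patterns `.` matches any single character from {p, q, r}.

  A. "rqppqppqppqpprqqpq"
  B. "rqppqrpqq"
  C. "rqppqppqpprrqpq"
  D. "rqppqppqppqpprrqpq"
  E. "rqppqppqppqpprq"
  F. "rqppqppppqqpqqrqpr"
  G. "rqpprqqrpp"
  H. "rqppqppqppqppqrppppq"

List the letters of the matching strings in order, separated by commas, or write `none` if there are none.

A → match
B → no match
C → match
D → match
E → match
F → match
G → match
H → no match

A, C, D, E, F, G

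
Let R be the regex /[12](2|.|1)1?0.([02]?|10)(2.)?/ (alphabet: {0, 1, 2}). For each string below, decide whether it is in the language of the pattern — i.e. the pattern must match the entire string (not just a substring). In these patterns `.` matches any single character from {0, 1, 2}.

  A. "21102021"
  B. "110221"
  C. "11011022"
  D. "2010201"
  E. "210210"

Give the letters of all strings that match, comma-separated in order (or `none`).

A → match
B → match
C → match
D → no match
E → match

A, B, C, E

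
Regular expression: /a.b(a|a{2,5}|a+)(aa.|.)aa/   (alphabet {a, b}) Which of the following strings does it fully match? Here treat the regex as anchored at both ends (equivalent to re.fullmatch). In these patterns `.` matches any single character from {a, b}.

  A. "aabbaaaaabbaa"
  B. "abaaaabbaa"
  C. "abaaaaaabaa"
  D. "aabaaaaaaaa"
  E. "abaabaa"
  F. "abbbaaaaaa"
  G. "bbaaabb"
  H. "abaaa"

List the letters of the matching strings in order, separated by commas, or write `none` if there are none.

A → no match
B → no match
C → no match
D → match
E → no match
F → no match
G → no match — must start with "a"
H → no match

D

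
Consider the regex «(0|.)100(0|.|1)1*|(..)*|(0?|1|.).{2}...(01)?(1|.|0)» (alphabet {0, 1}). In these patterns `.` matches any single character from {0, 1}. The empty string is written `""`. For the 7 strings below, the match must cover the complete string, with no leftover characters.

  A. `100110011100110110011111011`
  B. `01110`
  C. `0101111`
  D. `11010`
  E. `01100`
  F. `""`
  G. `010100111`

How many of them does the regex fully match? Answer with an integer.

A → no match
B → no match
C → match
D → no match
E → no match
F → match
G → no match
Total matched: 2

2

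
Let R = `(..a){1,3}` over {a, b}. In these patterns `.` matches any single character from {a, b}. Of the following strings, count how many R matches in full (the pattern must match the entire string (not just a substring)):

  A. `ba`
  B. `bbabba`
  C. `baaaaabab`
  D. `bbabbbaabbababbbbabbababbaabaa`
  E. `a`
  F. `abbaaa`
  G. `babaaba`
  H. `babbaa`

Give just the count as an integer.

A → no match
B → match
C → no match — must end with `a`
D → no match
E → no match
F → no match
G → no match
H → no match
Total matched: 1

1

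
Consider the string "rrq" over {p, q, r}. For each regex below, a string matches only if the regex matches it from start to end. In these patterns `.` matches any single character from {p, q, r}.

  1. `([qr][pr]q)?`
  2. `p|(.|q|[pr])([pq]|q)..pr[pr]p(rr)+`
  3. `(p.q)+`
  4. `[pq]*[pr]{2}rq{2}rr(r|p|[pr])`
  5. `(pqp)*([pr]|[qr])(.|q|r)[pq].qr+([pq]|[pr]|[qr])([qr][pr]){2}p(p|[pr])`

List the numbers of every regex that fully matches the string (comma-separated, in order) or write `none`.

1 → match
2 → no match
3 → no match — must start with "p"
4 → no match
5 → no match

1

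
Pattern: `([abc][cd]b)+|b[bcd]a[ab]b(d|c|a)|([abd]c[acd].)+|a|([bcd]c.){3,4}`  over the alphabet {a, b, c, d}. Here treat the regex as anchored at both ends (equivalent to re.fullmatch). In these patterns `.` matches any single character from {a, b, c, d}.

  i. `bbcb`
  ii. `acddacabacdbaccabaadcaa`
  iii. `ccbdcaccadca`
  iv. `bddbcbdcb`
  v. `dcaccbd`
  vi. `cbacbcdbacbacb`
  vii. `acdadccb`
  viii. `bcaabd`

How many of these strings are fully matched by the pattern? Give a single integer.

3

i → no match
ii → no match
iii → match
iv → no match
v → no match
vi → no match
vii → match
viii → match
Total matched: 3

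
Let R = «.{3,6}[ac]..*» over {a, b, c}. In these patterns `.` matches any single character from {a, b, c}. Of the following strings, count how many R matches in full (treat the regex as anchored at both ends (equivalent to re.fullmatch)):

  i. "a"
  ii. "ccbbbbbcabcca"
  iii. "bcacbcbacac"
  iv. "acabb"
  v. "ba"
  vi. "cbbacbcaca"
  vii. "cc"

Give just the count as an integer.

2

i → no match
ii → no match
iii → match
iv → no match
v → no match
vi → match
vii → no match
Total matched: 2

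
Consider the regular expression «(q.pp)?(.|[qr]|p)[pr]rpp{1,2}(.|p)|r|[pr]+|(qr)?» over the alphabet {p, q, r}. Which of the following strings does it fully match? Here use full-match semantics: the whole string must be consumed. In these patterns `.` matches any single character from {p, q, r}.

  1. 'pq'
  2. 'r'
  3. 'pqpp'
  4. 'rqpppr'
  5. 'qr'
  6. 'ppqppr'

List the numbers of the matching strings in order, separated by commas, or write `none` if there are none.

2, 5

1 → no match
2 → match
3 → no match
4 → no match
5 → match
6 → no match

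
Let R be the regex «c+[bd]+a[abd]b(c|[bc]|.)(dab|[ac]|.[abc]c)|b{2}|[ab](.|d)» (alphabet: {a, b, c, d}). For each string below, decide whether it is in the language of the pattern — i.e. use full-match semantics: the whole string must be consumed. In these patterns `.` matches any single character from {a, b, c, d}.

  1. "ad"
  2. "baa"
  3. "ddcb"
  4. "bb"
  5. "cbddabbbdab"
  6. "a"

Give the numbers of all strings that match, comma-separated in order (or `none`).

1, 4, 5

1 → match
2 → no match
3 → no match
4 → match
5 → match
6 → no match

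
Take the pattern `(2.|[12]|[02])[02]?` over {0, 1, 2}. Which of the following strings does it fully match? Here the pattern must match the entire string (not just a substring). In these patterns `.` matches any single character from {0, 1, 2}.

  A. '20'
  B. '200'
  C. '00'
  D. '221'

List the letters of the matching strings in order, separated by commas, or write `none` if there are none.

A → match
B → match
C → match
D → no match

A, B, C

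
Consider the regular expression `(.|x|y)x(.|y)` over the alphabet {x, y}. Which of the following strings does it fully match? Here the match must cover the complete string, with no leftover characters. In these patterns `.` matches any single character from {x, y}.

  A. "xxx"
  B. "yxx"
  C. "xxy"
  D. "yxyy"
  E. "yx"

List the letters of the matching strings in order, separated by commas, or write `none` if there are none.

A, B, C

A → match
B → match
C → match
D → no match
E → no match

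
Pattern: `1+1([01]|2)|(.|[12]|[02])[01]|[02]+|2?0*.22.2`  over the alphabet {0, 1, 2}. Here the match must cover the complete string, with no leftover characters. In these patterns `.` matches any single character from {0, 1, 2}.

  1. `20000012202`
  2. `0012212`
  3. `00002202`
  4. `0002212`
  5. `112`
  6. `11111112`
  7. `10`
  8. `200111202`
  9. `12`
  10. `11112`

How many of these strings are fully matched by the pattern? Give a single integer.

1. `20000012202` → match
2. `0012212` → match
3. `00002202` → match
4. `0002212` → match
5. `112` → match
6. `11111112` → match
7. `10` → match
8. `200111202` → no match
9. `12` → no match
10. `11112` → match
Total matched: 8

8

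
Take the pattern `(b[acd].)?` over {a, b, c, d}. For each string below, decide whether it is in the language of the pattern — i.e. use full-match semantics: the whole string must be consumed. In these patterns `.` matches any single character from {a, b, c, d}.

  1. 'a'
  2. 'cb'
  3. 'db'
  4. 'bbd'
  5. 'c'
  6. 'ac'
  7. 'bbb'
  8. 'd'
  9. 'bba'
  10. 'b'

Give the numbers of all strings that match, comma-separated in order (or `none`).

none

1. 'a' → no match
2. 'cb' → no match
3. 'db' → no match
4. 'bbd' → no match
5. 'c' → no match
6. 'ac' → no match
7. 'bbb' → no match
8. 'd' → no match
9. 'bba' → no match
10. 'b' → no match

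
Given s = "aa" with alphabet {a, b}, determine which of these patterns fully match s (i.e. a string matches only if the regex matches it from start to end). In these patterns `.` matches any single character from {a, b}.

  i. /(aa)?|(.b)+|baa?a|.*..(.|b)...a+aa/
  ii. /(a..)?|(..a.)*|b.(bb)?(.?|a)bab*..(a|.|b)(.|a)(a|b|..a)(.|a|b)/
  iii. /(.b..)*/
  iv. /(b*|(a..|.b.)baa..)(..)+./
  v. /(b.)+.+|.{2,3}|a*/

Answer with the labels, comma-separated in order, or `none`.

i → match
ii → no match
iii → no match
iv → no match
v → match

i, v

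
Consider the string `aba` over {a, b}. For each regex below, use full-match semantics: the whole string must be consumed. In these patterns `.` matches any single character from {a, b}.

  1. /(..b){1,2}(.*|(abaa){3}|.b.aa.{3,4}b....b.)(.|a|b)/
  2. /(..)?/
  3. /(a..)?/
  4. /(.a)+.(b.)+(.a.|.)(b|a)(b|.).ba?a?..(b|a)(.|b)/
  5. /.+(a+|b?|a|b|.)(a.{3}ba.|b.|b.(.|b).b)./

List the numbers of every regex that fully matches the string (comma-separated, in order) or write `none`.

1 → no match
2 → no match
3 → match
4 → no match
5 → no match

3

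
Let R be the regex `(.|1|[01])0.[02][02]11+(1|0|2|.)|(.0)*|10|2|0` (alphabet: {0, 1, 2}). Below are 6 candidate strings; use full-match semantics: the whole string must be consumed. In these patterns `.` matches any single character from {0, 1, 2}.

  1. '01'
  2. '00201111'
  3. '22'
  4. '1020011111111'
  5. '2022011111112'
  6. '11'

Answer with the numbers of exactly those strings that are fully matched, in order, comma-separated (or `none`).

4, 5

1 → no match
2 → no match
3 → no match
4 → match
5 → match
6 → no match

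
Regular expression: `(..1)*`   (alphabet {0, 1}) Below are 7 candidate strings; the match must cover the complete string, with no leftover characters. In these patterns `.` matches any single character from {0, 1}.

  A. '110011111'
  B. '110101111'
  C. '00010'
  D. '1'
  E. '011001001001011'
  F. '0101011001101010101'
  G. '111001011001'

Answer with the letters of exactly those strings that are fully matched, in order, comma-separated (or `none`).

E, G

A. '110011111' → no match
B. '110101111' → no match
C. '00010' → no match
D. '1' → no match
E → match
F → no match
G. '111001011001' → match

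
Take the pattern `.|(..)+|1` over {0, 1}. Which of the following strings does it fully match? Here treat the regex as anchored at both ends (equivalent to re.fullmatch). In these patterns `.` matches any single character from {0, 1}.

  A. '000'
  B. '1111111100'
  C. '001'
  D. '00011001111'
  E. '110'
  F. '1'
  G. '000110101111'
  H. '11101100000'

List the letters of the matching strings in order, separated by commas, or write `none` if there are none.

B, F, G

A. '000' → no match
B. '1111111100' → match
C. '001' → no match
D. '00011001111' → no match
E. '110' → no match
F. '1' → match
G. '000110101111' → match
H. '11101100000' → no match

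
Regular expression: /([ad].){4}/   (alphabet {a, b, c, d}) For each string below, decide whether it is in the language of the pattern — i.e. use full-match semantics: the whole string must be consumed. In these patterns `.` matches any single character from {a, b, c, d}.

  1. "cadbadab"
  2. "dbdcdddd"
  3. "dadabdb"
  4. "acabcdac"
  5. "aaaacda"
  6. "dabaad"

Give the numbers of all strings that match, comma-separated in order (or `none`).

2

1. "cadbadab" → no match
2. "dbdcdddd" → match
3. "dadabdb" → no match
4. "acabcdac" → no match
5. "aaaacda" → no match
6. "dabaad" → no match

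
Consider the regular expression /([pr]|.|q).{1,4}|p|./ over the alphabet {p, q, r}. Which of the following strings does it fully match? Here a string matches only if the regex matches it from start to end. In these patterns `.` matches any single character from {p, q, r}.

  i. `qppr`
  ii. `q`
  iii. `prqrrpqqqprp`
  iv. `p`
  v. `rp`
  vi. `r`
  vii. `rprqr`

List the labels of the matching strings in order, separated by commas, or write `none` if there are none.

i, ii, iv, v, vi, vii

i. `qppr` → match
ii. `q` → match
iii. `prqrrpqqqprp` → no match
iv. `p` → match
v. `rp` → match
vi. `r` → match
vii. `rprqr` → match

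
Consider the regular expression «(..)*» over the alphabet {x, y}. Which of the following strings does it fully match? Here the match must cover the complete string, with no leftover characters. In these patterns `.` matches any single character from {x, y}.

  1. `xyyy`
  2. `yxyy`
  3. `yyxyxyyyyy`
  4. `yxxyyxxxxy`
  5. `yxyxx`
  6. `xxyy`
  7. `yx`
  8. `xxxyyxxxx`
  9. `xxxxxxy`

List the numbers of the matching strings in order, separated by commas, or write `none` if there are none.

1, 2, 3, 4, 6, 7

1 → match
2 → match
3 → match
4 → match
5 → no match
6 → match
7 → match
8 → no match
9 → no match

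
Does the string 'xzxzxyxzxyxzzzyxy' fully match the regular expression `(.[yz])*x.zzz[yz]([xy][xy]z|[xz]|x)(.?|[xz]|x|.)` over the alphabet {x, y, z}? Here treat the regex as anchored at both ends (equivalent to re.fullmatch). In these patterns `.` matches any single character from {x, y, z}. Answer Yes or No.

No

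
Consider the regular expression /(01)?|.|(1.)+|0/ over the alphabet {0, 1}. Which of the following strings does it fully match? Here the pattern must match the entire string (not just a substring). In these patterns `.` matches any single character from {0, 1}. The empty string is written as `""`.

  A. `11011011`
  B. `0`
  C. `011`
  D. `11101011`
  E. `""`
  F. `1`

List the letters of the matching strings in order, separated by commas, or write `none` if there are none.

B, D, E, F

A → no match
B → match
C → no match
D → match
E → match
F → match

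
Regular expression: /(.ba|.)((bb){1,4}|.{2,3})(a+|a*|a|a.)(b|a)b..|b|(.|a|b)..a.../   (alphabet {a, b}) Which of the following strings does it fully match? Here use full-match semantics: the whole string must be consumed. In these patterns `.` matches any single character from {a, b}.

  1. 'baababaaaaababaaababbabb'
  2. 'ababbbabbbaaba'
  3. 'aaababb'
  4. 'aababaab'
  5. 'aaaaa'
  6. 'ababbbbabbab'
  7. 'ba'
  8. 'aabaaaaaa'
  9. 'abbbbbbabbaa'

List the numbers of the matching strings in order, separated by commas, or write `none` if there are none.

6, 9

1 → no match
2 → no match
3. 'aaababb' → no match
4. 'aababaab' → no match
5. 'aaaaa' → no match
6. 'ababbbbabbab' → match
7. 'ba' → no match
8. 'aabaaaaaa' → no match
9. 'abbbbbbabbaa' → match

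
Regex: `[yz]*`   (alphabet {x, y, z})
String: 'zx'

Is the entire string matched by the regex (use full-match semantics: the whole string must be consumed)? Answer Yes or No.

No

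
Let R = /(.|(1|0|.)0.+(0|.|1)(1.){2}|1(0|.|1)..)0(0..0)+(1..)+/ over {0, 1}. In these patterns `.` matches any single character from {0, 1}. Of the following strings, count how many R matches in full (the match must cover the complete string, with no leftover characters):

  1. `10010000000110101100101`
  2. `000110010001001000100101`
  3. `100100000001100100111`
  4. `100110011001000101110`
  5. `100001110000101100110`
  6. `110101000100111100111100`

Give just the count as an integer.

2

1 → match
2 → no match
3 → match
4 → no match
5 → no match
6 → no match
Total matched: 2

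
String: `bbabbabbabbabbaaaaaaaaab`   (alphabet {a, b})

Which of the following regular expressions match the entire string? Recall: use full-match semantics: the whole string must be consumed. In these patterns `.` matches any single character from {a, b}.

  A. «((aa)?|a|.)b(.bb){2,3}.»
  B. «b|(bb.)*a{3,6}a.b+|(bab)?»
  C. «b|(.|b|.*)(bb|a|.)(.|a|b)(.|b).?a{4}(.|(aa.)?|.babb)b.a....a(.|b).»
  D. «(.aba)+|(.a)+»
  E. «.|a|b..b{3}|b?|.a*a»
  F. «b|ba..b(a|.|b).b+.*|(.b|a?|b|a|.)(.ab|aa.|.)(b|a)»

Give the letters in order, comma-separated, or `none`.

B

A → no match
B → match
C → no match
D → no match
E → no match
F → no match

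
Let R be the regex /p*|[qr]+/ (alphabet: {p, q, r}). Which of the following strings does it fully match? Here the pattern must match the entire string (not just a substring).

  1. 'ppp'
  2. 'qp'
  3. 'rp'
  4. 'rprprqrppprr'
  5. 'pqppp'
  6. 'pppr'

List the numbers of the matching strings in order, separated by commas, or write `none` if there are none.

1

1 → match
2 → no match
3 → no match
4 → no match
5 → no match
6 → no match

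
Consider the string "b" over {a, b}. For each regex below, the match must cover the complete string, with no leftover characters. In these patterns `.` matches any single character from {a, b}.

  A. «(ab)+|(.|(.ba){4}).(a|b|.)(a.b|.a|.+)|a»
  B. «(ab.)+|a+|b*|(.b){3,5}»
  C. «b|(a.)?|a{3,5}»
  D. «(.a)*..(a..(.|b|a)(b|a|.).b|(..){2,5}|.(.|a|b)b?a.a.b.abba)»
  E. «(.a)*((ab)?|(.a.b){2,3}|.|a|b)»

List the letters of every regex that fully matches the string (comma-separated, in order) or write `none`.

B, C, E

A → no match
B → match
C → match
D → no match
E → match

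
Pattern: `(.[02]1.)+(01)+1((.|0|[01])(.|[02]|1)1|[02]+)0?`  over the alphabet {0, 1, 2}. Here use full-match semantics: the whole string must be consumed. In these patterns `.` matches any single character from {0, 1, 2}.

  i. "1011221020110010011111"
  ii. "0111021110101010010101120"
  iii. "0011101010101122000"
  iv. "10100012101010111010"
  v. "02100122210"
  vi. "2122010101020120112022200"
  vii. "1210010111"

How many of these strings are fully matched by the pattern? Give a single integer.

i → match
ii → no match
iii → no match
iv → no match
v → no match
vi → no match
vii → no match
Total matched: 1

1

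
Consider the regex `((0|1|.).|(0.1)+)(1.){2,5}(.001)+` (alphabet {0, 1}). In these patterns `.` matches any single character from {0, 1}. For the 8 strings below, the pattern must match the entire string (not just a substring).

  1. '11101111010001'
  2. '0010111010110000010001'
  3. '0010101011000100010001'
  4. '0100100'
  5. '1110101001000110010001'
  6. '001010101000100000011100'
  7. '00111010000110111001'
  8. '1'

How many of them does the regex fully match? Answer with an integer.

1 → no match
2 → no match
3 → match
4 → no match — must end with '001'
5 → match
6 → no match — must end with '001'
7 → no match
8 → no match — must end with '001'
Total matched: 2

2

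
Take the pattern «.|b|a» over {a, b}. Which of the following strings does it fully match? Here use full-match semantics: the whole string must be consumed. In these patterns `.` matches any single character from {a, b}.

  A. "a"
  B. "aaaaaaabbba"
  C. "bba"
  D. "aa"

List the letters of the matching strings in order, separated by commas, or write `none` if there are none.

A

A → match
B → no match
C → no match
D → no match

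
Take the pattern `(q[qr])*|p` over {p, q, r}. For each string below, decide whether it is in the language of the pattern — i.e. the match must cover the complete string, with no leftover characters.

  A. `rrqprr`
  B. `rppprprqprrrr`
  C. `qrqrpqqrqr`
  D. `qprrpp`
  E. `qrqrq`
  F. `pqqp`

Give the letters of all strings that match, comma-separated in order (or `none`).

none

A. `rrqprr` → no match
B → no match
C. `qrqrpqqrqr` → no match
D. `qprrpp` → no match
E. `qrqrq` → no match
F. `pqqp` → no match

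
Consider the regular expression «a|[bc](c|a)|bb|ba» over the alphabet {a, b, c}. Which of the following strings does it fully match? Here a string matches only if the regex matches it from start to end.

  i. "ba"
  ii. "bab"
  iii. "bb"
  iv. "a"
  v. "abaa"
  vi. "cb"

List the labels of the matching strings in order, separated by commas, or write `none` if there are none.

i, iii, iv

i → match
ii → no match
iii → match
iv → match
v → no match
vi → no match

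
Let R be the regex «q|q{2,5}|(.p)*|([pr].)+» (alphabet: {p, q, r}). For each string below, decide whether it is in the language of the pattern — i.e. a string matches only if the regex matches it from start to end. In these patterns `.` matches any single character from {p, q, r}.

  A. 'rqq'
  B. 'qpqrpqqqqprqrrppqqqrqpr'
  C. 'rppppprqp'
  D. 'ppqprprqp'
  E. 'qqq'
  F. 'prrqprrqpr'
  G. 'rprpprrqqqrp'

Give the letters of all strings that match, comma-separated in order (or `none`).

E, F

A. 'rqq' → no match
B → no match
C. 'rppppprqp' → no match
D. 'ppqprprqp' → no match
E. 'qqq' → match
F. 'prrqprrqpr' → match
G. 'rprpprrqqqrp' → no match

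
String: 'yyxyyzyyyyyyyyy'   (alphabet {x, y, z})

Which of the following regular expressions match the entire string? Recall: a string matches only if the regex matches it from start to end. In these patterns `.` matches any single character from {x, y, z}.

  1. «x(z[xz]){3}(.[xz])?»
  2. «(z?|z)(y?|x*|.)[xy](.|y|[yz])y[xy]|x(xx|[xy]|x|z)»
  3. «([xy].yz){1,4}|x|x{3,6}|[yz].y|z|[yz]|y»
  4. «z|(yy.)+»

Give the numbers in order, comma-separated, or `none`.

4

1 → no match — must start with 'xz'
2 → no match
3 → no match
4 → match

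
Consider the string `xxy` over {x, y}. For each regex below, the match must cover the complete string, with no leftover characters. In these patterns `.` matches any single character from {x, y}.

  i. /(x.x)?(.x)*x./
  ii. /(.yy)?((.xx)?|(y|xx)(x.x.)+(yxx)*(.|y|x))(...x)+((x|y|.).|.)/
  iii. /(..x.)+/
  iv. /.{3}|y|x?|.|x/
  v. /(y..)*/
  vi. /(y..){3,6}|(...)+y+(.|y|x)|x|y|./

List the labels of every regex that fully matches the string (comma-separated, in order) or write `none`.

i → no match
ii → no match
iii → no match
iv → match
v → no match
vi → no match

iv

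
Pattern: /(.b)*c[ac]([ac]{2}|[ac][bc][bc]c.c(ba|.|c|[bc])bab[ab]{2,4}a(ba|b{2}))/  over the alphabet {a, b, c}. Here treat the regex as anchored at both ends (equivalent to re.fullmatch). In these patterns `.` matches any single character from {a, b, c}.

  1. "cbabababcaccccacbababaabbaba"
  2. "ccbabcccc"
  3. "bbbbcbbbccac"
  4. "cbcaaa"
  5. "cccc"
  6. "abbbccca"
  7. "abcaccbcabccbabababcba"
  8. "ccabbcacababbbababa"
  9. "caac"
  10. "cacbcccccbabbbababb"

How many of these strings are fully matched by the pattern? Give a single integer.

8

1 → match
2 → no match
3 → match
4 → match
5 → match
6 → match
7 → no match
8 → match
9 → match
10 → match
Total matched: 8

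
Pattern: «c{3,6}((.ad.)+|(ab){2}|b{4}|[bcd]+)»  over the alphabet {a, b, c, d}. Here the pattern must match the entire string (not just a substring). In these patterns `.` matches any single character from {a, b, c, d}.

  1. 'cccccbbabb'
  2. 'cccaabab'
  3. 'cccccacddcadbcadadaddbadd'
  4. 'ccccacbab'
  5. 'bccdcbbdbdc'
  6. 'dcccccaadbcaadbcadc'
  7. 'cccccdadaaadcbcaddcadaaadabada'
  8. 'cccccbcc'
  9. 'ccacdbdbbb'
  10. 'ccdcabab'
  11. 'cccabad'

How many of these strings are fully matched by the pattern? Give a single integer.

1 → no match
2 → no match
3 → no match
4 → no match
5 → no match — must start with 'c'
6 → no match — must start with 'c'
7 → no match
8 → match
9 → no match
10 → no match
11 → no match
Total matched: 1

1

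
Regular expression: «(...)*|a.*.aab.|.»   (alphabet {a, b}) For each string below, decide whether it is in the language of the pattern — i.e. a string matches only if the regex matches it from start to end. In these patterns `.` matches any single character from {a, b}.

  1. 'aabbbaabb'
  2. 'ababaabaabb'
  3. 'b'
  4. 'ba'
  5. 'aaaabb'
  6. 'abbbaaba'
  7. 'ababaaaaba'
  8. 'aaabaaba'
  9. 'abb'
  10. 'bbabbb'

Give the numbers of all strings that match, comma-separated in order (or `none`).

1, 2, 3, 5, 6, 7, 8, 9, 10

1 → match
2 → match
3 → match
4 → no match
5 → match
6 → match
7 → match
8 → match
9 → match
10 → match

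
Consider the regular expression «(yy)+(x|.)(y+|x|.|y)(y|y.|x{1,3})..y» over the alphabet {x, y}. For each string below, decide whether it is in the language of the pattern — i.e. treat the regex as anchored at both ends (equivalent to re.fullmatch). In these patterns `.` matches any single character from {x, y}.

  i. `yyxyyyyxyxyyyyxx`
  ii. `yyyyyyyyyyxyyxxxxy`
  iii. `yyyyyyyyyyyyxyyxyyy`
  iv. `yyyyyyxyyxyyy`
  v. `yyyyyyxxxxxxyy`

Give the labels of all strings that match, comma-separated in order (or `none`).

i → no match — must end with `y`
ii → match
iii → match
iv → match
v → match

ii, iii, iv, v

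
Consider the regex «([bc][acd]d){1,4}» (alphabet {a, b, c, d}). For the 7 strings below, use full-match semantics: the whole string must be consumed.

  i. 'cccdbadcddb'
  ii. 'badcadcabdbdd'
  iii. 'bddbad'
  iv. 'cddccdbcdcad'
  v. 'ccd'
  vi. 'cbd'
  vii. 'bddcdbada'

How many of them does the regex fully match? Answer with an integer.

i → no match — must end with 'd'
ii → no match
iii → match
iv → match
v → match
vi → no match
vii → no match — must end with 'd'
Total matched: 3

3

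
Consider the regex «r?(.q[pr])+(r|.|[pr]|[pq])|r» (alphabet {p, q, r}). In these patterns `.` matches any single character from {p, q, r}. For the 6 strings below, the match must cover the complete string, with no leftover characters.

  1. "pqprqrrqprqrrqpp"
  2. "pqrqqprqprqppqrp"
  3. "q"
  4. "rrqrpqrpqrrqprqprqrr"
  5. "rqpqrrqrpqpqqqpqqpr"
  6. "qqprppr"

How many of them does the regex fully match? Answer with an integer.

3

1 → match
2 → match
3. "q" → no match
4 → match
5 → no match
6. "qqprppr" → no match
Total matched: 3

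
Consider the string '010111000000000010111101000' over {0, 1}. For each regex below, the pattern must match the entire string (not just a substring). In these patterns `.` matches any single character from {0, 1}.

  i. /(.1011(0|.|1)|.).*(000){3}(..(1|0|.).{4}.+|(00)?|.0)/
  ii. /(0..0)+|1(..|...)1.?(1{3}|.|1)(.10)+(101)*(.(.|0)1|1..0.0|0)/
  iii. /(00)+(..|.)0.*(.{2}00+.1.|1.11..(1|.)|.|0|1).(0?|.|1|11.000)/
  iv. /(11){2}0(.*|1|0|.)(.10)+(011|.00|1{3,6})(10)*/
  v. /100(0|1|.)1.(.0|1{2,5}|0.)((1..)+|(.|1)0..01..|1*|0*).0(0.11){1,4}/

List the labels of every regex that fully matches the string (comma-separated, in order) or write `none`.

i → match
ii → no match
iii → no match — must start with '00'
iv → no match — must start with '11'
v → no match — must start with '100'

i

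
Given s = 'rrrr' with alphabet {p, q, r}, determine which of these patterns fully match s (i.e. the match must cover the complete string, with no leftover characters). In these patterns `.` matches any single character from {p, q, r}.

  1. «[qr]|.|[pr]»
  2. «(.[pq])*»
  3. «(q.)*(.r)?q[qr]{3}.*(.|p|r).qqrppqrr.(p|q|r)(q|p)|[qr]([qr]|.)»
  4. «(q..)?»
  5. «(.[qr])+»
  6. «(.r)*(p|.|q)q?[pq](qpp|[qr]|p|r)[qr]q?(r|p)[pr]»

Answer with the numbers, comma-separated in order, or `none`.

5

1 → no match
2 → no match
3 → no match
4 → no match
5 → match
6 → no match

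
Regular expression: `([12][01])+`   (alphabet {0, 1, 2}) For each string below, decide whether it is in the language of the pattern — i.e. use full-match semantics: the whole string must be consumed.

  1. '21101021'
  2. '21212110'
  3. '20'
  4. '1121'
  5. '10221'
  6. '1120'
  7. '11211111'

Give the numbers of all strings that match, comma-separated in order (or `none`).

1 → match
2 → match
3 → match
4 → match
5 → no match
6 → match
7 → match

1, 2, 3, 4, 6, 7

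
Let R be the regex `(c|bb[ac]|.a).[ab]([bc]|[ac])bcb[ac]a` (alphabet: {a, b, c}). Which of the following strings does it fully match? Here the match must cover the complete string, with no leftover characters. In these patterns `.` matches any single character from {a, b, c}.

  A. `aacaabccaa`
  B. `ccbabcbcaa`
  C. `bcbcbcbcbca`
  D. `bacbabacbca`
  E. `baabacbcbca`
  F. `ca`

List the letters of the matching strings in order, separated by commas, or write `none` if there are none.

A → no match
B → no match
C → no match
D → no match
E → no match
F → no match

none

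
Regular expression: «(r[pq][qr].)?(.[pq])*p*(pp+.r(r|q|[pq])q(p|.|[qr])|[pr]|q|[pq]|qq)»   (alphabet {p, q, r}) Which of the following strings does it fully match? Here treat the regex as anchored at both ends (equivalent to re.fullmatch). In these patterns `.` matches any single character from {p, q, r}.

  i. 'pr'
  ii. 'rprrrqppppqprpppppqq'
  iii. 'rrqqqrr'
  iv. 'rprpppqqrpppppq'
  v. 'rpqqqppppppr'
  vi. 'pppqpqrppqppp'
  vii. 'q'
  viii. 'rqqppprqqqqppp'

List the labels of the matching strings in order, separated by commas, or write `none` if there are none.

i, ii, iv, v, vi, vii, viii

i → match
ii → match
iii → no match
iv → match
v → match
vi → match
vii → match
viii → match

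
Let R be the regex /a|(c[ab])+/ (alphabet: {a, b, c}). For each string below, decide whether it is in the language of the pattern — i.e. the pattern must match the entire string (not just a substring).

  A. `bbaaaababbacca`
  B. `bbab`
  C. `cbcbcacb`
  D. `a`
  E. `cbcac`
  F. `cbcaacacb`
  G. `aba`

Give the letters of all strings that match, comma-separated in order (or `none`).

C, D

A → no match
B → no match
C → match
D → match
E → no match
F → no match
G → no match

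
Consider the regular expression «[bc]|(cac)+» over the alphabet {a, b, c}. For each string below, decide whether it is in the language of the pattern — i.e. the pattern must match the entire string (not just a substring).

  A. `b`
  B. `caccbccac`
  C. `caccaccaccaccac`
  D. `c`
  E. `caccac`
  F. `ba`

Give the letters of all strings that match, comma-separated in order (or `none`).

A, C, D, E

A. `b` → match
B. `caccbccac` → no match
C → match
D. `c` → match
E. `caccac` → match
F. `ba` → no match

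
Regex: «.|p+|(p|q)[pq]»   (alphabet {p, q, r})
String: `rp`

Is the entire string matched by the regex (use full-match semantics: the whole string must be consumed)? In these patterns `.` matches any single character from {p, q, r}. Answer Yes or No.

No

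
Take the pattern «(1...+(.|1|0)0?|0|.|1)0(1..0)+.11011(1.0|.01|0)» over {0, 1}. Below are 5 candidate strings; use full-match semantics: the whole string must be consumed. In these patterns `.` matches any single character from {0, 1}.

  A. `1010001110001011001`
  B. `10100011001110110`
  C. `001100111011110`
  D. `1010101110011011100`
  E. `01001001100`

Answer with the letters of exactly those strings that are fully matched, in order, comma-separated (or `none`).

A → no match
B → match
C → match
D → match
E. `01001001100` → no match

B, C, D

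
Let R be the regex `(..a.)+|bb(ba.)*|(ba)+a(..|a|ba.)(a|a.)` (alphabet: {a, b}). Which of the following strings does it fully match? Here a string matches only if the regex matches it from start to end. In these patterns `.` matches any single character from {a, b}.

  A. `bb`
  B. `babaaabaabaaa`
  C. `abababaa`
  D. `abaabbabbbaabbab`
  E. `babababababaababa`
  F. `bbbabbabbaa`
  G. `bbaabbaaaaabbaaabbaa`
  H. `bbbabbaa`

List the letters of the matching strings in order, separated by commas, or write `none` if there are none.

A. `bb` → match
B → no match
C. `abababaa` → match
D → match
E → match
F. `bbbabbabbaa` → match
G → match
H. `bbbabbaa` → match

A, C, D, E, F, G, H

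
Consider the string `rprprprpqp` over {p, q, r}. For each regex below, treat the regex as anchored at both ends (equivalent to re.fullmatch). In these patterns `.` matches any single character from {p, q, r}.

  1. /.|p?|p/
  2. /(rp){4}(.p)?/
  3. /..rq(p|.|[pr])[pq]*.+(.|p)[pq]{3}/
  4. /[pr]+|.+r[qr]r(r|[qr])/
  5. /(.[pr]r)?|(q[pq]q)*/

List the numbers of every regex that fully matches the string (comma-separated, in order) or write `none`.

2

1 → no match
2 → match
3 → no match
4 → no match
5 → no match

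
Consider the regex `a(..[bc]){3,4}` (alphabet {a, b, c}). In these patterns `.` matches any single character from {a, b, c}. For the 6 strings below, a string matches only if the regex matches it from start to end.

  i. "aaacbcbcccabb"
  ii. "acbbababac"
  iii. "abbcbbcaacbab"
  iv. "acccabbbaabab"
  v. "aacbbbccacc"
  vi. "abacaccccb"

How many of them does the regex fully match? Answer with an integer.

3

i → match
ii → no match
iii → match
iv → no match
v → no match
vi → match
Total matched: 3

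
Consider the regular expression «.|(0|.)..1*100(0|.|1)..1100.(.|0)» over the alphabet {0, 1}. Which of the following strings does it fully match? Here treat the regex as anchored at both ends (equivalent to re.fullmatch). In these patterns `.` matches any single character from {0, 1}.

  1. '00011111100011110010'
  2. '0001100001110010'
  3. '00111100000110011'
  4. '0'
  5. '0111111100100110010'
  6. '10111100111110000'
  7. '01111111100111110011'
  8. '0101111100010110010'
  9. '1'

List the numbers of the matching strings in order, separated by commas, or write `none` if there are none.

1 → match
2 → match
3 → match
4. '0' → match
5 → match
6 → match
7 → match
8 → match
9. '1' → match

1, 2, 3, 4, 5, 6, 7, 8, 9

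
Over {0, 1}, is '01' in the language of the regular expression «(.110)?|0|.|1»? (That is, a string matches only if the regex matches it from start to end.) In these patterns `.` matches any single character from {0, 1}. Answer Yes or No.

No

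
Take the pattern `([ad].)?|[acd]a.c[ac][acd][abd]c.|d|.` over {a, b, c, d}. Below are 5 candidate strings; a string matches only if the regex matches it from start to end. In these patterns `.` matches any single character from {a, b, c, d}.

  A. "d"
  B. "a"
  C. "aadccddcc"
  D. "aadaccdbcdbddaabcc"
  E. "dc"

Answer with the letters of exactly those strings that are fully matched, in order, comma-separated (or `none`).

A, B, C, E

A → match
B → match
C → match
D → no match
E → match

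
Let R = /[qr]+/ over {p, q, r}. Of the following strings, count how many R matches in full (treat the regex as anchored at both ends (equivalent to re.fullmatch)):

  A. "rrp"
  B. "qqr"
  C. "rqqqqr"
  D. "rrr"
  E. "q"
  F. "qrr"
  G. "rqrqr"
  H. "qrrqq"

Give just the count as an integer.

7

A → no match
B → match
C → match
D → match
E → match
F → match
G → match
H → match
Total matched: 7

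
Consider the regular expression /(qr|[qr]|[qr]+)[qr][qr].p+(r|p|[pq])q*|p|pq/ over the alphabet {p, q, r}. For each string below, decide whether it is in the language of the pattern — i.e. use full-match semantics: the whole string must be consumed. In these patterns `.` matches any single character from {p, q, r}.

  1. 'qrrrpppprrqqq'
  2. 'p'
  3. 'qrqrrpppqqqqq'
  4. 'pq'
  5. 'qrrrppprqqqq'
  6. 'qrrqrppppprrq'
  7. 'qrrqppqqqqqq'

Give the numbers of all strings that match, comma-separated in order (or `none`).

1 → no match
2 → match
3 → match
4 → match
5 → match
6 → no match
7 → match

2, 3, 4, 5, 7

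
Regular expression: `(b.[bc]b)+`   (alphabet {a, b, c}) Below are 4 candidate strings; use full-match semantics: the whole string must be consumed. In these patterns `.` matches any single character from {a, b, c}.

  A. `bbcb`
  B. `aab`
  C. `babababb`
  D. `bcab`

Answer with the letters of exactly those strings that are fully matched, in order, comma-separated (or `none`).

A

A → match
B → no match — must start with `b`
C → no match
D → no match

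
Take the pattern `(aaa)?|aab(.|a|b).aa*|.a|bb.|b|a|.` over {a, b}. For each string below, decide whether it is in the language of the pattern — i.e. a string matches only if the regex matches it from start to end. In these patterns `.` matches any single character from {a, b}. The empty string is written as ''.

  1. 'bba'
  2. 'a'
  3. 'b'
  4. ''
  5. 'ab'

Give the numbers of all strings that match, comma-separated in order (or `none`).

1 → match
2 → match
3 → match
4 → match
5 → no match

1, 2, 3, 4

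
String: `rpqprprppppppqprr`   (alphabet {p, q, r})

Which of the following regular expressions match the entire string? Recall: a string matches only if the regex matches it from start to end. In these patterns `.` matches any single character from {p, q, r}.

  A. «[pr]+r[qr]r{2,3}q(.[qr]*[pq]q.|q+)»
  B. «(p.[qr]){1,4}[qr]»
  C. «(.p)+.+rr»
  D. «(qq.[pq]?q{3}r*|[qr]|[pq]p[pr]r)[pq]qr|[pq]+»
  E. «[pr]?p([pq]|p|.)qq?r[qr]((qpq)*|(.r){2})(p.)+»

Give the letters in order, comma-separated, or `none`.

C

A → no match
B → no match — must start with `p`
C → match
D → no match
E → no match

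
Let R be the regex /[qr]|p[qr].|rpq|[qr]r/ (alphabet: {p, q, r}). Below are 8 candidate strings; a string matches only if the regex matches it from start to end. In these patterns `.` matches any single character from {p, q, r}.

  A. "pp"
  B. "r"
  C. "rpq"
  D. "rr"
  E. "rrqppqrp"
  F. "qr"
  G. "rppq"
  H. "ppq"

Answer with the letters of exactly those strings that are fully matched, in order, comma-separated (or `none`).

B, C, D, F

A. "pp" → no match
B. "r" → match
C. "rpq" → match
D. "rr" → match
E. "rrqppqrp" → no match
F. "qr" → match
G. "rppq" → no match
H. "ppq" → no match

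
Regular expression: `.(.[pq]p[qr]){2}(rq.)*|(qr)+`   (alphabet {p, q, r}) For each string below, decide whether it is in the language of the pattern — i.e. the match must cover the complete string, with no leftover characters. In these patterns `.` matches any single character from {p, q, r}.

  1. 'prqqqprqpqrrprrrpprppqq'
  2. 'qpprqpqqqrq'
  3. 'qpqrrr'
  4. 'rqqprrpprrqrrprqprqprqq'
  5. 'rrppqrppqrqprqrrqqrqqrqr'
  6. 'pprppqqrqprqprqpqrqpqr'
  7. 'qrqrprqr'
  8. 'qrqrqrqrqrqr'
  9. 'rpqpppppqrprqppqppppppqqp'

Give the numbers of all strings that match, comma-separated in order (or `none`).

1 → no match
2. 'qpprqpqqqrq' → no match
3. 'qpqrrr' → no match
4 → no match
5 → match
6 → no match
7. 'qrqrprqr' → no match
8. 'qrqrqrqrqrqr' → match
9 → no match

5, 8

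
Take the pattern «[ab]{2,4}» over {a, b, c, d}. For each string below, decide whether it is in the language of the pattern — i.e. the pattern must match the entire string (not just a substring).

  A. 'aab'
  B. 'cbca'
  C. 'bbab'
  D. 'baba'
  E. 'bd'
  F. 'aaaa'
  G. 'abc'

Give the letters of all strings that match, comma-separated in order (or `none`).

A → match
B → no match
C → match
D → match
E → no match
F → match
G → no match

A, C, D, F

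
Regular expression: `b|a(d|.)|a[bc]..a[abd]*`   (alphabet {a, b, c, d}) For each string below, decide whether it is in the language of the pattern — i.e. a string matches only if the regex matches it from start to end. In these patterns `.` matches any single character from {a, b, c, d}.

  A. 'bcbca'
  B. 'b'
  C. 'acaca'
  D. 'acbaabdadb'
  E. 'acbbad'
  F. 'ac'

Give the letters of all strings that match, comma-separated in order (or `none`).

B, C, D, E, F

A → no match
B → match
C → match
D → match
E → match
F → match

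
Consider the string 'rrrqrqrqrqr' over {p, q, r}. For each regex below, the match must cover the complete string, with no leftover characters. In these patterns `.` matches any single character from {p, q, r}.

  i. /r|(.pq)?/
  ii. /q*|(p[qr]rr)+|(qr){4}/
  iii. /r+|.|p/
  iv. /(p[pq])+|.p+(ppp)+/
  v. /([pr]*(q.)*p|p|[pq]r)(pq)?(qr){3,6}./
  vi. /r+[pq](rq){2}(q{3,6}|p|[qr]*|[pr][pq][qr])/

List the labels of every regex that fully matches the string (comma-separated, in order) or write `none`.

i → no match
ii → no match
iii → no match
iv → no match
v → no match
vi → match

vi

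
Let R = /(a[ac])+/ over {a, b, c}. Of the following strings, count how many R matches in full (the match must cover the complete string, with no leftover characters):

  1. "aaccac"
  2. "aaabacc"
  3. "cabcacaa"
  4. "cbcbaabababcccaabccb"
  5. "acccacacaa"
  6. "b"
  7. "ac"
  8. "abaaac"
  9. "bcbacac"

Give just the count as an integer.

1

1. "aaccac" → no match
2. "aaabacc" → no match
3. "cabcacaa" → no match — must start with "a"
4 → no match — must start with "a"
5. "acccacacaa" → no match
6. "b" → no match — must start with "a"
7. "ac" → match
8. "abaaac" → no match
9. "bcbacac" → no match — must start with "a"
Total matched: 1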